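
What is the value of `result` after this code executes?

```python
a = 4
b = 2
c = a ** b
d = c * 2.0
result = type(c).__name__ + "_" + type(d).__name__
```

a is int; b is int; c is int; d is float; result = 'int_float'

'int_float'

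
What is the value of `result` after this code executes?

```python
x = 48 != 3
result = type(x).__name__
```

x is bool; result = 'bool'

'bool'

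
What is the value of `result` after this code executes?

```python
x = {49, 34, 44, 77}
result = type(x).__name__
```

x is set; result = 'set'

'set'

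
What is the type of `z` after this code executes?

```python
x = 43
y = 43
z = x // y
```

int // int = int

int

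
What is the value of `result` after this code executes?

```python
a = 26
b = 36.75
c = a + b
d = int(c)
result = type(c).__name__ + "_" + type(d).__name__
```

a is int; b is float; c is float; d is int; result = 'float_int'

'float_int'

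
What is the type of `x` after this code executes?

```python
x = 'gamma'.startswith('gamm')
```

str.startswith() returns bool

bool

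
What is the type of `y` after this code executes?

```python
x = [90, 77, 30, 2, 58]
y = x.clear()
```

list.clear() returns None

NoneType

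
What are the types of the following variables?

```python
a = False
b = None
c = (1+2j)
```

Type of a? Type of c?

a is assigned the constant False, which has type bool; c is assigned (1+2j), an int plus an imaginary literal (j suffix), which evaluates to complex

bool, complex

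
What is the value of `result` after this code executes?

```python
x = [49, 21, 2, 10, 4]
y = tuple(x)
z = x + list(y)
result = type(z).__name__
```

x is list; y is tuple; z is list; result = 'list'

'list'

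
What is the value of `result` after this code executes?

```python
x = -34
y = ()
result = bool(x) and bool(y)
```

x = -34; y = (); result = False

False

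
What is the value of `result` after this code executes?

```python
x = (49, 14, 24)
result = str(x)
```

x = (49, 14, 24); result = '(49, 14, 24)'

'(49, 14, 24)'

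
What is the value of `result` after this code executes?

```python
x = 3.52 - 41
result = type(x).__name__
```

x is float; result = 'float'

'float'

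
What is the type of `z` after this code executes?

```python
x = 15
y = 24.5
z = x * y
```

int * float = float

float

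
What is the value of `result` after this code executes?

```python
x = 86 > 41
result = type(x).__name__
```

x is bool; result = 'bool'

'bool'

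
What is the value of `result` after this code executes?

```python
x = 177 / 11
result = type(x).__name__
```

x is float; result = 'float'

'float'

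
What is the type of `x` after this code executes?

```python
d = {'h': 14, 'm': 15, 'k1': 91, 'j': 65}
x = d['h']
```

Accessing dict[str, int] with str key returns int

int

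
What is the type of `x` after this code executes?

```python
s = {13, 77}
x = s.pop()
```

Popping from set[int] returns int

int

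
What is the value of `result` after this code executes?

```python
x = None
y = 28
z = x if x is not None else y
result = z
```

x = None; y = 28; z = 28; result = 28

28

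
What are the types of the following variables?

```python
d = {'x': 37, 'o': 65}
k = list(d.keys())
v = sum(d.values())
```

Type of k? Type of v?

list() converts to list; sum of ints is int

list, int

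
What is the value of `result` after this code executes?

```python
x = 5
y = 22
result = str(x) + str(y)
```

x = 5; y = 22; result = '522'

'522'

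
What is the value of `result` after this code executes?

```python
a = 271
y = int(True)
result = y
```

a = 271; y = 1; result = 1

1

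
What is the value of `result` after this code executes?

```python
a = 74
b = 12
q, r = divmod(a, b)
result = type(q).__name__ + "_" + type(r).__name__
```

a is int; b is int; q is int; r is int; result = 'int_int'

'int_int'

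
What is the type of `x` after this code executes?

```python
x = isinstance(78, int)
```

isinstance() returns bool

bool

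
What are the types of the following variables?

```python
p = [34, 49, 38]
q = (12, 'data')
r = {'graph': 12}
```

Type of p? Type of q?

p is assigned a list literal (square brackets); q is assigned a tuple (parenthesized, comma-separated values)

list, tuple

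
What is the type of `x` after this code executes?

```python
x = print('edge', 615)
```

print() returns None

NoneType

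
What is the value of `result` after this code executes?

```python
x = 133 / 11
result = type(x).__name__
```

x is float; result = 'float'

'float'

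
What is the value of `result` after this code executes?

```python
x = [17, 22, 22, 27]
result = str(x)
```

x = [17, 22, 22, 27]; result = '[17, 22, 22, 27]'

'[17, 22, 22, 27]'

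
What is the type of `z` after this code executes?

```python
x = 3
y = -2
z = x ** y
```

int ** negative = float

float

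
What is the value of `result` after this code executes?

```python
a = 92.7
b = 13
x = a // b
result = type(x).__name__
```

a is float; b is int; x is float; result = 'float'

'float'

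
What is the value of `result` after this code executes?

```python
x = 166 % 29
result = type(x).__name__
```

x is int; result = 'int'

'int'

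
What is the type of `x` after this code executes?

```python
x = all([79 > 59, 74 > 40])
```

all() returns bool

bool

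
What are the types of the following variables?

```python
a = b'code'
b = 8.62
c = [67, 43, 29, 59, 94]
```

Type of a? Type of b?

a is assigned a bytes literal (b'...' prefix); b is assigned a number with a decimal point, so it is a float

bytes, float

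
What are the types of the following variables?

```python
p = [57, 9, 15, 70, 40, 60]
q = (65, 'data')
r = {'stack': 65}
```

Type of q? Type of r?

q is assigned a tuple (parenthesized, comma-separated values); r is assigned a dict literal ({key: value})

tuple, dict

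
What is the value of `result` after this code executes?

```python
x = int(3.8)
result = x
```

x = 3; result = 3

3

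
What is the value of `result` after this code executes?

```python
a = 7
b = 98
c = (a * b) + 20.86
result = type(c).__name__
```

a is int; b is int; c is float; result = 'float'

'float'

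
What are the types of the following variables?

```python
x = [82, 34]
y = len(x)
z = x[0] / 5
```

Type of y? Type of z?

len() returns int; int / int = float

int, float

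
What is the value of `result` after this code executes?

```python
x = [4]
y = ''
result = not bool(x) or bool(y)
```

x = [4]; y = ''; result = False

False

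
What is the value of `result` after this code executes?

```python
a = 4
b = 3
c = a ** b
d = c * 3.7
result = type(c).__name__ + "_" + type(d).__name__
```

a is int; b is int; c is int; d is float; result = 'int_float'

'int_float'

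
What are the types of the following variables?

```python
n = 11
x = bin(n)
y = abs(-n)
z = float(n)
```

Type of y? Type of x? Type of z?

abs() of int returns int; bin() returns str; float() returns float

int, str, float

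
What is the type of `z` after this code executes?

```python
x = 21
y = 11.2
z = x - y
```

int - float = float

float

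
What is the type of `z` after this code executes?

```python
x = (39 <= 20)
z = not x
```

'not' returns bool

bool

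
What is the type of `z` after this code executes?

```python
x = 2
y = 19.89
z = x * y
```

int * float = float

float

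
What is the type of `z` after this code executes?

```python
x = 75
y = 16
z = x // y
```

int // int = int

int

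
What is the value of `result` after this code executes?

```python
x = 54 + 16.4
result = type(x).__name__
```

x is float; result = 'float'

'float'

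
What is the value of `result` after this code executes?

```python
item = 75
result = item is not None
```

item = 75; result = True

True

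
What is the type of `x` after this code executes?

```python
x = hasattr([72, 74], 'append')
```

hasattr() returns bool

bool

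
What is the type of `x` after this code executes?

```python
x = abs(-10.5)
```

abs() of float returns float

float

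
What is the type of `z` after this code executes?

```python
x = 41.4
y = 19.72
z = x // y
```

float // float = float

float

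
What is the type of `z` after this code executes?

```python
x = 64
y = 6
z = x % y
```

int % int = int

int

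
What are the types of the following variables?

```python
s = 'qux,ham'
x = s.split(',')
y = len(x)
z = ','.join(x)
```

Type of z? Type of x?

str.join() returns str; str.split() returns list

str, list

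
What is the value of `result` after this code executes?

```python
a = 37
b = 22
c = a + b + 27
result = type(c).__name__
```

a is int; b is int; c is int; result = 'int'

'int'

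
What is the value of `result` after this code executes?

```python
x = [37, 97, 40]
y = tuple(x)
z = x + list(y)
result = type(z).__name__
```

x is list; y is tuple; z is list; result = 'list'

'list'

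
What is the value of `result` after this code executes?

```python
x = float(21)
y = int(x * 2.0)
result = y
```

x = 21.0; y = 42; result = 42

42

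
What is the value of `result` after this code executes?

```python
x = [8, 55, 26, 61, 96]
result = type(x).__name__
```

x is list; result = 'list'

'list'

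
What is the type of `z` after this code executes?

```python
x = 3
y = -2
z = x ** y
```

int ** negative = float

float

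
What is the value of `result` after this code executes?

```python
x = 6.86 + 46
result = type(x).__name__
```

x is float; result = 'float'

'float'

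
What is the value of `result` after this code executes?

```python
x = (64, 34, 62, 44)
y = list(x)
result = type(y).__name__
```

x is tuple; y is list; result = 'list'

'list'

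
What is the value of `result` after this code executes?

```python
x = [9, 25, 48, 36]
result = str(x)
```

x = [9, 25, 48, 36]; result = '[9, 25, 48, 36]'

'[9, 25, 48, 36]'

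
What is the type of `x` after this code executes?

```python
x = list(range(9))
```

list(range()) returns list

list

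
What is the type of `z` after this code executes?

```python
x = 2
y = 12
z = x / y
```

int / int = float

float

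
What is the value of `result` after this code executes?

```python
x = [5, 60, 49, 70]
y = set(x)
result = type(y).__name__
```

x is list; y is set; result = 'set'

'set'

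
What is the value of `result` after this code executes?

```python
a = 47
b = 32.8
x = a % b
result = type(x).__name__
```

a is int; b is float; x is float; result = 'float'

'float'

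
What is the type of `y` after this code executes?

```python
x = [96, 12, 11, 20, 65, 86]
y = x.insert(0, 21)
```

list.insert() returns None

NoneType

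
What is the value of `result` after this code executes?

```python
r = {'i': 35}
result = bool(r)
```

r = {'i': 35}; result = True

True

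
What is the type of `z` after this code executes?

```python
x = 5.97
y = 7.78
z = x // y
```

float // float = float

float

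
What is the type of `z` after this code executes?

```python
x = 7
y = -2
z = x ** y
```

int ** negative = float

float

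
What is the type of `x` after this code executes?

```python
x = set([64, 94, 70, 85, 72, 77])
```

set() constructor returns set

set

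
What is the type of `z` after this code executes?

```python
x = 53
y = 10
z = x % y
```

int % int = int

int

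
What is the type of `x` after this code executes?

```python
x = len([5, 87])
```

len() always returns int

int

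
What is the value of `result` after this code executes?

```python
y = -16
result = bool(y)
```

y = -16; result = True

True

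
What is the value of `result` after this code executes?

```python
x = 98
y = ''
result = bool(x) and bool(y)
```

x = 98; y = ''; result = False

False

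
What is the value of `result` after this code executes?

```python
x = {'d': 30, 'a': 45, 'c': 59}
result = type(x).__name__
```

x is dict; result = 'dict'

'dict'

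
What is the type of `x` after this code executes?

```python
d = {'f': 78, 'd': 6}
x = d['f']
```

Accessing dict[str, int] with str key returns int

int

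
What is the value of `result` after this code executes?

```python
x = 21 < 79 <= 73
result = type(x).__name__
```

x is bool; result = 'bool'

'bool'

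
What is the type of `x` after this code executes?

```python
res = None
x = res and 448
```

'and' returns first falsy value (None)

NoneType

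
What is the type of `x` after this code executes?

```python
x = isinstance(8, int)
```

isinstance() returns bool

bool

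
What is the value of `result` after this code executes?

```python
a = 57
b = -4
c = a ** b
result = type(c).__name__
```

a is int; b is int; c is float; result = 'float'

'float'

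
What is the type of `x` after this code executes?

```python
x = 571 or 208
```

'or' returns first truthy value (int)

int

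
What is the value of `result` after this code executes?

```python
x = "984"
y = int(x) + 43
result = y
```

x = '984'; y = 1027; result = 1027

1027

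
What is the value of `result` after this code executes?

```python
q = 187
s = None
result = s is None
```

q = 187; s = None; result = True

True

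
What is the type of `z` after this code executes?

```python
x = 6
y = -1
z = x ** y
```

int ** negative = float

float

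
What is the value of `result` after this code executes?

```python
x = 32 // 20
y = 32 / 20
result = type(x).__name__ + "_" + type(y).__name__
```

x is int; y is float; result = 'int_float'

'int_float'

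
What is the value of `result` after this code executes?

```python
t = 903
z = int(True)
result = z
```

t = 903; z = 1; result = 1

1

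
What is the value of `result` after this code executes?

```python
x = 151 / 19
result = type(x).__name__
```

x is float; result = 'float'

'float'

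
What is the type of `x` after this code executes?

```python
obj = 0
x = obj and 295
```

'and' returns first falsy value (0 is int)

int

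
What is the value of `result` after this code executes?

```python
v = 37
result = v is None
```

v = 37; result = False

False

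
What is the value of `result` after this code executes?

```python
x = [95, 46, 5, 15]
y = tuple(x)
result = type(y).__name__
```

x is list; y is tuple; result = 'tuple'

'tuple'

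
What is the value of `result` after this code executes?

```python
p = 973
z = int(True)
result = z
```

p = 973; z = 1; result = 1

1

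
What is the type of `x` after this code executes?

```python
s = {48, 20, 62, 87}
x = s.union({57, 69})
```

set.union() returns a new set

set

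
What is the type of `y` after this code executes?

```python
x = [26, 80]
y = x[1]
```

Indexing list[int] returns int

int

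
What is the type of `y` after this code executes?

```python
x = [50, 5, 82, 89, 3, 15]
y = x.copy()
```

list.copy() returns list

list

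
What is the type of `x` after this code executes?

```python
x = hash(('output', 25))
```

hash() returns int

int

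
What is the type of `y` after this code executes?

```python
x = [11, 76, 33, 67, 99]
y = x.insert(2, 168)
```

list.insert() returns None

NoneType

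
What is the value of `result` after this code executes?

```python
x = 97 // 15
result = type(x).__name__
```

x is int; result = 'int'

'int'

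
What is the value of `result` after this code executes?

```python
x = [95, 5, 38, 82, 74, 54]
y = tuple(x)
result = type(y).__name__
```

x is list; y is tuple; result = 'tuple'

'tuple'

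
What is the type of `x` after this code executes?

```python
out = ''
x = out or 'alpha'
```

'or' returns first truthy value (str)

str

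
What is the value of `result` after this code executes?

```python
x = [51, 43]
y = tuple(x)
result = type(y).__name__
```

x is list; y is tuple; result = 'tuple'

'tuple'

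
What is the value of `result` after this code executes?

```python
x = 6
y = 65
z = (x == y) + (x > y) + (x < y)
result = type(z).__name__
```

x is int; y is int; z is int; result = 'int'

'int'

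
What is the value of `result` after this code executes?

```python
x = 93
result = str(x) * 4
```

x = 93; result = '93939393'

'93939393'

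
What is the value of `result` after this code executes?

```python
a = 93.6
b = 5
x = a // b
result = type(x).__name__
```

a is float; b is int; x is float; result = 'float'

'float'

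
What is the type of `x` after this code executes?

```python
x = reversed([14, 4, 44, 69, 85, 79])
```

reversed() on a list returns list_reverseiterator

list_reverseiterator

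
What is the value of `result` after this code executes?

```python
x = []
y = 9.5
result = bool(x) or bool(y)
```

x = []; y = 9.5; result = True

True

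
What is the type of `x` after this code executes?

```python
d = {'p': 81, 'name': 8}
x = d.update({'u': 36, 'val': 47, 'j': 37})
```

dict.update() returns None

NoneType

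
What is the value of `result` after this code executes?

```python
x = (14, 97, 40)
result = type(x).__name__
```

x is tuple; result = 'tuple'

'tuple'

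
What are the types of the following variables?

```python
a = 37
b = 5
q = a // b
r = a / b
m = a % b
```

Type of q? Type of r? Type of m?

// returns int; / returns float; % of ints returns int

int, float, int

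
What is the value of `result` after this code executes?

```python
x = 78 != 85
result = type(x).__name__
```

x is bool; result = 'bool'

'bool'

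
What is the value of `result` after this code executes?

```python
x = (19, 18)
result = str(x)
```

x = (19, 18); result = '(19, 18)'

'(19, 18)'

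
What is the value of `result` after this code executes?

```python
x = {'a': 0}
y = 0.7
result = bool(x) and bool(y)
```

x = {'a': 0}; y = 0.7; result = True

True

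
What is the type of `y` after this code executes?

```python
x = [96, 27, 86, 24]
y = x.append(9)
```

list.append() returns None (mutates in place)

NoneType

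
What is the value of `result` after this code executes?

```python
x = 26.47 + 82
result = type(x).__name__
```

x is float; result = 'float'

'float'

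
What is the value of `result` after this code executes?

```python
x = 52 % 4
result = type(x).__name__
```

x is int; result = 'int'

'int'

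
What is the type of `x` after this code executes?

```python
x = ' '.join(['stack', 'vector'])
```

str.join() returns str

str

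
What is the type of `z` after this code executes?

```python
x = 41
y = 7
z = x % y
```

int % int = int

int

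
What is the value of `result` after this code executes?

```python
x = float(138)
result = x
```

x = 138.0; result = 138.0

138.0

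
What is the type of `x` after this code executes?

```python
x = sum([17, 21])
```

sum() of ints returns int

int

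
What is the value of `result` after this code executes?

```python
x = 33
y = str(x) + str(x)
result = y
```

x = 33; y = '3333'; result = '3333'

'3333'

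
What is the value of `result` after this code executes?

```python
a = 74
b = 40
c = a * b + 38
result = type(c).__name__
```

a is int; b is int; c is int; result = 'int'

'int'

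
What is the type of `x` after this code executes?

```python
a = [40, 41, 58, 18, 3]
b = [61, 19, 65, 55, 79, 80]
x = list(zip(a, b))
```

list(zip()) returns a list of tuples

list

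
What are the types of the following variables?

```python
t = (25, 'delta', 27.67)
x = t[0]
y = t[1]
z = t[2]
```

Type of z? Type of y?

tuple[2] is float; tuple[1] is str

float, str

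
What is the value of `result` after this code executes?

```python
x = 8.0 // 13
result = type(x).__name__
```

x is float; result = 'float'

'float'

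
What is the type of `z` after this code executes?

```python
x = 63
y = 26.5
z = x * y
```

int * float = float

float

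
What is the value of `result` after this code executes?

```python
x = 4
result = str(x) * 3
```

x = 4; result = '444'

'444'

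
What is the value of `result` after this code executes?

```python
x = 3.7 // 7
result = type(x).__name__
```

x is float; result = 'float'

'float'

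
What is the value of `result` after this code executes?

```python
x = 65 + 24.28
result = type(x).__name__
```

x is float; result = 'float'

'float'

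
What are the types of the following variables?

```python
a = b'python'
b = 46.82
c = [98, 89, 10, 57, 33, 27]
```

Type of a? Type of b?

a is assigned a bytes literal (b'...' prefix); b is assigned a number with a decimal point, so it is a float

bytes, float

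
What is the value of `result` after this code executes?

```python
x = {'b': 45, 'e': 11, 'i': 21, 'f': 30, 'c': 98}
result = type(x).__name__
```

x is dict; result = 'dict'

'dict'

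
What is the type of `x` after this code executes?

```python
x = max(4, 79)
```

max() of ints returns int

int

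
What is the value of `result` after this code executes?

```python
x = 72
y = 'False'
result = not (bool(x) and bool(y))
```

x = 72; y = 'False'; result = False

False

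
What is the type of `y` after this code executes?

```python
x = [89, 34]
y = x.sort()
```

list.sort() returns None (mutates in place)

NoneType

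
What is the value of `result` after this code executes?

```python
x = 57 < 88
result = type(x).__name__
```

x is bool; result = 'bool'

'bool'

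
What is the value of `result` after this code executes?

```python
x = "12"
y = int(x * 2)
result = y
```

x = '12'; y = 1212; result = 1212

1212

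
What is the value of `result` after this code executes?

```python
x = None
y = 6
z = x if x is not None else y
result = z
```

x = None; y = 6; z = 6; result = 6

6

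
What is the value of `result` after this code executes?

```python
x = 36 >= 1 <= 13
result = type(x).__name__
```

x is bool; result = 'bool'

'bool'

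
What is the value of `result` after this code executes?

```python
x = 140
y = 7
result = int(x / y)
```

x = 140; y = 7; result = 20

20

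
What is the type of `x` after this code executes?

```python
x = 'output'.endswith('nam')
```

str.endswith() returns bool

bool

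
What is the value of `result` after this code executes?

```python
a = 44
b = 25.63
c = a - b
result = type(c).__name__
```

a is int; b is float; c is float; result = 'float'

'float'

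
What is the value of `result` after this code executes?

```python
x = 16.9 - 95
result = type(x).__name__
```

x is float; result = 'float'

'float'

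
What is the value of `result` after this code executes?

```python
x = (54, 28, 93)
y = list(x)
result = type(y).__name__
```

x is tuple; y is list; result = 'list'

'list'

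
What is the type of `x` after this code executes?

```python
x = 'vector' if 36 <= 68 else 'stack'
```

Both branches of conditional are str

str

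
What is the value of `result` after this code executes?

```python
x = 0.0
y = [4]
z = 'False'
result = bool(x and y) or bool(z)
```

x = 0.0; y = [4]; z = 'False'; result = True

True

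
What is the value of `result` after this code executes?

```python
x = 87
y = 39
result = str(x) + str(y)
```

x = 87; y = 39; result = '8739'

'8739'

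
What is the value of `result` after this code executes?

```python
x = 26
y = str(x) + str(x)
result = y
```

x = 26; y = '2626'; result = '2626'

'2626'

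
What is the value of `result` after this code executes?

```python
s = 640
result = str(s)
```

s = 640; result = '640'

'640'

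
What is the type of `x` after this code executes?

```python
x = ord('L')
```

ord() returns int (code point)

int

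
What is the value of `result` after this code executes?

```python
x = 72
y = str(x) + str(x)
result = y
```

x = 72; y = '7272'; result = '7272'

'7272'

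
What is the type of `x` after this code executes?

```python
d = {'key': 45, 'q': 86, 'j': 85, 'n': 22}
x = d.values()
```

.values() returns dict_values view

dict_values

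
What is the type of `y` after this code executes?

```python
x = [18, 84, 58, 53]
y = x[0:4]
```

Slicing a list returns a list

list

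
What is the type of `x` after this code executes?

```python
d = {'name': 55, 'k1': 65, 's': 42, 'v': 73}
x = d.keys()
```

.keys() returns dict_keys view

dict_keys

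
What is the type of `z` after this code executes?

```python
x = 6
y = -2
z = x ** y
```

int ** negative = float

float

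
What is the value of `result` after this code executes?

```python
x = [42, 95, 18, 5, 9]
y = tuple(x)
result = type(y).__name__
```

x is list; y is tuple; result = 'tuple'

'tuple'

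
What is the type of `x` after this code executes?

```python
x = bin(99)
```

bin() returns str representation

str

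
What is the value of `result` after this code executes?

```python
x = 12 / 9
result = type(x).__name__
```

x is float; result = 'float'

'float'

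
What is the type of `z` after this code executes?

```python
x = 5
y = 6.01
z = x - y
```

int - float = float

float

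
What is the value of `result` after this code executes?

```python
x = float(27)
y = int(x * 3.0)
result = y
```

x = 27.0; y = 81; result = 81

81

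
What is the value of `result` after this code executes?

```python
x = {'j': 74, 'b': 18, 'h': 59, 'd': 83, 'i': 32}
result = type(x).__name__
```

x is dict; result = 'dict'

'dict'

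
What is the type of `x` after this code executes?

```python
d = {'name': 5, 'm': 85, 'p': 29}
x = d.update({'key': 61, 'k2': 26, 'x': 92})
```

dict.update() returns None

NoneType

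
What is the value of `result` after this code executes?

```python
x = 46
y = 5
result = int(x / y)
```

x = 46; y = 5; result = 9

9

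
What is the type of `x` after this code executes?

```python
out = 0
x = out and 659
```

'and' returns first falsy value (0 is int)

int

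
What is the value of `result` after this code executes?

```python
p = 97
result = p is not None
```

p = 97; result = True

True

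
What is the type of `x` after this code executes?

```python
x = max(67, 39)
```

max() of ints returns int

int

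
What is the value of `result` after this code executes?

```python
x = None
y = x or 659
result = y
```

x = None; y = 659; result = 659

659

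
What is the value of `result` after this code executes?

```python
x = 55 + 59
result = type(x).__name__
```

x is int; result = 'int'

'int'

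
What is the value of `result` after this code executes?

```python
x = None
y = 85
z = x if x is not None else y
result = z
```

x = None; y = 85; z = 85; result = 85

85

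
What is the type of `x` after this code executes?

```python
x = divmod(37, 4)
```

divmod() returns tuple of (quotient, remainder)

tuple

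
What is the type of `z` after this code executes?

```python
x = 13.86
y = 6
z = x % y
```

float % int = float

float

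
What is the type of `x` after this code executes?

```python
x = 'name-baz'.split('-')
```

str.split() returns list

list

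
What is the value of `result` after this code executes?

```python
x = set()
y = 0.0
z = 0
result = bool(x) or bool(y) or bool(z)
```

x = set(); y = 0.0; z = 0; result = False

False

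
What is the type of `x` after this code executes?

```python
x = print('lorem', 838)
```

print() returns None

NoneType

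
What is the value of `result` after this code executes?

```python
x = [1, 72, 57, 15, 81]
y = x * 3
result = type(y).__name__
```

x is list; y is list; result = 'list'

'list'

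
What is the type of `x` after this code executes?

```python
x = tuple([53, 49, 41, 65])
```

tuple() constructor returns tuple

tuple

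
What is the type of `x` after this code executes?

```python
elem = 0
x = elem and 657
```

'and' returns first falsy value (0 is int)

int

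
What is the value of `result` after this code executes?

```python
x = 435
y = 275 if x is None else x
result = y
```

x = 435; y = 435; result = 435

435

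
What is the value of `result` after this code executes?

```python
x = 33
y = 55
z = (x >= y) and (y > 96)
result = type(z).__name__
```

x is int; y is int; z is bool; result = 'bool'

'bool'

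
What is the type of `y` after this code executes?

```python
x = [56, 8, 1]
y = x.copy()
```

list.copy() returns list

list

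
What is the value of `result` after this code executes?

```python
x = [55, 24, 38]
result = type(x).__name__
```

x is list; result = 'list'

'list'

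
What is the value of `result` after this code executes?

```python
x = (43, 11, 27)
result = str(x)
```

x = (43, 11, 27); result = '(43, 11, 27)'

'(43, 11, 27)'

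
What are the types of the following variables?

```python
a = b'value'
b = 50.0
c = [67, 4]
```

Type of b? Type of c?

b is assigned a number with a decimal point, so it is a float; c is assigned a list literal (square brackets)

float, list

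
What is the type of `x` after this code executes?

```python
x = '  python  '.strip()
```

str.strip() returns str

str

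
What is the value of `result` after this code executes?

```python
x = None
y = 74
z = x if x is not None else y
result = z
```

x = None; y = 74; z = 74; result = 74

74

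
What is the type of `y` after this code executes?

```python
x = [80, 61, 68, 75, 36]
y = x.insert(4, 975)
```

list.insert() returns None

NoneType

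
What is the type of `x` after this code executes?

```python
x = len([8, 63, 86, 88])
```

len() always returns int

int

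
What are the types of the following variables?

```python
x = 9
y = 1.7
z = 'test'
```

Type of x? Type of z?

x is assigned a bare integer (no decimal point), so it is an int; z is assigned a quoted string literal, so it is a str

int, str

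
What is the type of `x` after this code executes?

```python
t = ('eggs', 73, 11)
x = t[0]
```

Index 0 of tuple is a str literal

str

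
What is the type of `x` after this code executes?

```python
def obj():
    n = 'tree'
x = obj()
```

Function without return returns None

NoneType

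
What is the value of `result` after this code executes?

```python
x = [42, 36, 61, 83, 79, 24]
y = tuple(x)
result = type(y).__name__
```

x is list; y is tuple; result = 'tuple'

'tuple'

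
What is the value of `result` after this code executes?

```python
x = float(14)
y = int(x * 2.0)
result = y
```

x = 14.0; y = 28; result = 28

28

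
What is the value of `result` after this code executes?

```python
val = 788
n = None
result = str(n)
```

val = 788; n = None; result = 'None'

'None'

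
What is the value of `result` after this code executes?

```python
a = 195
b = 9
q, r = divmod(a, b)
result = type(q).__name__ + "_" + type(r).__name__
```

a is int; b is int; q is int; r is int; result = 'int_int'

'int_int'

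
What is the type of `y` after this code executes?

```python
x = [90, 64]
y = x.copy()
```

list.copy() returns list

list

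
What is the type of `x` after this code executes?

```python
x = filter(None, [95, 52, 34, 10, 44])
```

filter() returns a filter object

filter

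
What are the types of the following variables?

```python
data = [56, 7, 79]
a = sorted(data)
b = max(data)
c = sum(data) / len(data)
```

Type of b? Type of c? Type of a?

max of ints returns int; int / int = float; sorted() returns list

int, float, list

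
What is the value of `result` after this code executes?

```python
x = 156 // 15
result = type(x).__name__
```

x is int; result = 'int'

'int'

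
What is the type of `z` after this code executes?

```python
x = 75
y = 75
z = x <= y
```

Comparison returns bool

bool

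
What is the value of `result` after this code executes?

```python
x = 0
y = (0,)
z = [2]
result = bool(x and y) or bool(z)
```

x = 0; y = (0,); z = [2]; result = True

True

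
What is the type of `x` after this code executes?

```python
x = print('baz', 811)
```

print() returns None

NoneType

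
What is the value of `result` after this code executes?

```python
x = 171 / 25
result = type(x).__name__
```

x is float; result = 'float'

'float'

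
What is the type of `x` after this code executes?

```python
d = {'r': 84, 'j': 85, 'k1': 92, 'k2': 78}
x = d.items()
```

dict.items() returns dict_items view

dict_items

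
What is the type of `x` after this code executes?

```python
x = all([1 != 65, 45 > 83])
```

all() returns bool

bool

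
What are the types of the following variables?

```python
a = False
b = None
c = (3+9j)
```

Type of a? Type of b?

a is assigned the constant False, which has type bool; b is assigned None, whose type is NoneType

bool, NoneType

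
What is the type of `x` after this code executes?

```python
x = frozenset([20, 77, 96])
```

frozenset() returns frozenset

frozenset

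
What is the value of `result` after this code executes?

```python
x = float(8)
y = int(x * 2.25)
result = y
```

x = 8.0; y = 18; result = 18

18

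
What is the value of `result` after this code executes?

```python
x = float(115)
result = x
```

x = 115.0; result = 115.0

115.0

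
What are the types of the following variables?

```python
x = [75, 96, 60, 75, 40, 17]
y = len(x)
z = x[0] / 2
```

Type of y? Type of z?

len() returns int; int / int = float

int, float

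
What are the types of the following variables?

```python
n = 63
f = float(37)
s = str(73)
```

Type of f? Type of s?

f is assigned the result of calling float(), which returns a float; s is assigned the result of calling str(), which returns a str

float, str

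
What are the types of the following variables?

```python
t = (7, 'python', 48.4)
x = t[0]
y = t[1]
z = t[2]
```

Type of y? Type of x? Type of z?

tuple[1] is str; tuple[0] is int; tuple[2] is float

str, int, float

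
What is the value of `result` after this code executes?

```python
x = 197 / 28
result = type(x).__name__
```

x is float; result = 'float'

'float'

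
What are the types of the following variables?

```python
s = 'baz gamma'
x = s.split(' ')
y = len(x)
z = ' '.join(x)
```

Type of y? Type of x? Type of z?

len() returns int; str.split() returns list; str.join() returns str

int, list, str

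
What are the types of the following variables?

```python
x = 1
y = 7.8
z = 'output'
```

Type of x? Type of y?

x is assigned a bare integer (no decimal point), so it is an int; y is assigned a number with a decimal point, so it is a float

int, float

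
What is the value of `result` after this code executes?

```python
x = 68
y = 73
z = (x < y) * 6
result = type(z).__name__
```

x is int; y is int; z is int; result = 'int'

'int'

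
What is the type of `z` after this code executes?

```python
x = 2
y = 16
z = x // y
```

int // int = int

int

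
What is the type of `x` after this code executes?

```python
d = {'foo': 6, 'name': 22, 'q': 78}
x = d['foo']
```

Accessing dict[str, int] with str key returns int

int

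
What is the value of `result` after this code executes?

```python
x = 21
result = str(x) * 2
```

x = 21; result = '2121'

'2121'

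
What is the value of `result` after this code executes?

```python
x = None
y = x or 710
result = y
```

x = None; y = 710; result = 710

710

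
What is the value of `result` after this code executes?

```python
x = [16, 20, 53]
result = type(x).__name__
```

x is list; result = 'list'

'list'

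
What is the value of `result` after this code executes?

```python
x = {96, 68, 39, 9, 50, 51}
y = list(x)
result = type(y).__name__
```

x is set; y is list; result = 'list'

'list'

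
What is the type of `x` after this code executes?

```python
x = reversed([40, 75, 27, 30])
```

reversed() on a list returns list_reverseiterator

list_reverseiterator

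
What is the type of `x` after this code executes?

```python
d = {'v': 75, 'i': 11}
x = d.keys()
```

.keys() returns dict_keys view

dict_keys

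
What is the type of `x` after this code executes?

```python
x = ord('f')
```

ord() returns int (code point)

int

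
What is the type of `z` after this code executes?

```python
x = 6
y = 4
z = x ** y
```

positive int ** positive int = int

int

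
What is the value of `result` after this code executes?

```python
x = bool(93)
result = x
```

x = True; result = True

True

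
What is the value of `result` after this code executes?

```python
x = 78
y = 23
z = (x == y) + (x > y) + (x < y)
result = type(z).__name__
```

x is int; y is int; z is int; result = 'int'

'int'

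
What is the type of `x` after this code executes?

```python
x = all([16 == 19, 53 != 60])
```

all() returns bool

bool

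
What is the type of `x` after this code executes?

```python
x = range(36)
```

range() returns a range object

range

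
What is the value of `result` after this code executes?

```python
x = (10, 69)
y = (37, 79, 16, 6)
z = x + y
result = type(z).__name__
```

x is tuple; y is tuple; z is tuple; result = 'tuple'

'tuple'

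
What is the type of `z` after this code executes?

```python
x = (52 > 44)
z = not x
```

'not' returns bool

bool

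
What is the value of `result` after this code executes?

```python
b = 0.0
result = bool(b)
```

b = 0.0; result = False

False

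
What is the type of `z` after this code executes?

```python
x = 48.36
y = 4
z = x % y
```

float % int = float

float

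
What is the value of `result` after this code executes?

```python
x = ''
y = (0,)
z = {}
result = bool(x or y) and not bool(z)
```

x = ''; y = (0,); z = {}; result = True

True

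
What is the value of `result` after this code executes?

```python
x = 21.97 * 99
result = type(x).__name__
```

x is float; result = 'float'

'float'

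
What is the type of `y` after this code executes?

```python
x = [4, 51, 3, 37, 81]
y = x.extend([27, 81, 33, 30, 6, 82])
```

list.extend() returns None

NoneType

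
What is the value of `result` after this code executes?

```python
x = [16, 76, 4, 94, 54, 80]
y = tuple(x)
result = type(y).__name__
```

x is list; y is tuple; result = 'tuple'

'tuple'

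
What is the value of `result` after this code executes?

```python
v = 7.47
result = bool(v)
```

v = 7.47; result = True

True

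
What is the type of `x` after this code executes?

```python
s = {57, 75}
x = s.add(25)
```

set.add() returns None (mutates in place)

NoneType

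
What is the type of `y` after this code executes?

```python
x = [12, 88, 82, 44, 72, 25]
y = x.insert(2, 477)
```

list.insert() returns None

NoneType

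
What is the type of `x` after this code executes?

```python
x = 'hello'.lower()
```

str.lower() returns str

str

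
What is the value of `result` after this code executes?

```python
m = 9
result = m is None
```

m = 9; result = False

False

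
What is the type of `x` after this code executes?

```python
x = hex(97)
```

hex() returns str representation

str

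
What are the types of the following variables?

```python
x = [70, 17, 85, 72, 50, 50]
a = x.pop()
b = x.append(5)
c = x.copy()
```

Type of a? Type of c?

pop() returns element; copy() returns list

int, list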